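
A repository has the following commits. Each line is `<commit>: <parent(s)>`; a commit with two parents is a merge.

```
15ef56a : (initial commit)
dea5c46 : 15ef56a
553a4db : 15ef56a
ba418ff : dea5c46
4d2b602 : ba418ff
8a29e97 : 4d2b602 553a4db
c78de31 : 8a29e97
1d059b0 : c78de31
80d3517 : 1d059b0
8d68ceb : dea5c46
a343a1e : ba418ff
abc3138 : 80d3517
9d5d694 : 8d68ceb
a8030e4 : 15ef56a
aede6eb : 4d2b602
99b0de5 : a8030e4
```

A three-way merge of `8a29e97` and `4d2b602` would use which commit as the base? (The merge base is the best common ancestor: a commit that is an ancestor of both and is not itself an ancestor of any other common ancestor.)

Ancestors of 8a29e97: {15ef56a, 4d2b602, 553a4db, 8a29e97, ba418ff, dea5c46}.
Ancestors of 4d2b602: {15ef56a, 4d2b602, ba418ff, dea5c46}.
Common ancestors: {15ef56a, 4d2b602, ba418ff, dea5c46}.
Among these, 4d2b602 is not an ancestor of any other common ancestor — it is the merge base.

4d2b602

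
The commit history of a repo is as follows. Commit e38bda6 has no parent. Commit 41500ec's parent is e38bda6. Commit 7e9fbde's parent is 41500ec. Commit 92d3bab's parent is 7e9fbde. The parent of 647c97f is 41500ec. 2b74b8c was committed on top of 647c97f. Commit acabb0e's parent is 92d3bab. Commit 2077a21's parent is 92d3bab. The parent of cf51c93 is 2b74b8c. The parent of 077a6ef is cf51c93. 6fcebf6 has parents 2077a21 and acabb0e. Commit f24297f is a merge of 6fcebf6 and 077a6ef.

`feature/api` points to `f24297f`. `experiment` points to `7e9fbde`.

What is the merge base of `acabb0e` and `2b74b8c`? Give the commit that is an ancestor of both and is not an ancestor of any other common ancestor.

41500ec

Ancestors of acabb0e: {41500ec, 7e9fbde, 92d3bab, acabb0e, e38bda6}.
Ancestors of 2b74b8c: {2b74b8c, 41500ec, 647c97f, e38bda6}.
Common ancestors: {41500ec, e38bda6}.
Among these, 41500ec is not an ancestor of any other common ancestor — it is the merge base.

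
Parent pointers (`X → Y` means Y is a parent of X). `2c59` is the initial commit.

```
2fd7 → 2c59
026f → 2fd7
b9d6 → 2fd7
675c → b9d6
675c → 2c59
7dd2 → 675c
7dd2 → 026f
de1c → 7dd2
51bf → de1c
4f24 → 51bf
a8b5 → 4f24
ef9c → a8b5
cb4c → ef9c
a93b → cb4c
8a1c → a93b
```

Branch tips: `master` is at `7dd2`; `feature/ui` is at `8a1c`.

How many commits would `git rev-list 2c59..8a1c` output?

Reachable from 8a1c: {026f, 2c59, 2fd7, 4f24, 51bf, 675c, 7dd2, 8a1c, a8b5, a93b, b9d6, cb4c, de1c, ef9c}.
Reachable from 2c59: {2c59}.
In 8a1c's history but not 2c59's: {026f, 2fd7, 4f24, 51bf, 675c, 7dd2, 8a1c, a8b5, a93b, b9d6, cb4c, de1c, ef9c} — 13 commits.

13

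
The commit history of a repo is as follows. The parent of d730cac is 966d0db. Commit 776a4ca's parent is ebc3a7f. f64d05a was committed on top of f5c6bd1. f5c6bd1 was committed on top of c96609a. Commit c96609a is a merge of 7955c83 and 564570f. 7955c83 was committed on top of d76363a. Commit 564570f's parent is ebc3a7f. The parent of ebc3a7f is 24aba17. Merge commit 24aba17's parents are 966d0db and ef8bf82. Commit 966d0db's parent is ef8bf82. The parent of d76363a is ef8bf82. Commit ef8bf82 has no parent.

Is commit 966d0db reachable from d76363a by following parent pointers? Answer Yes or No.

Ancestors of d76363a: {d76363a, ef8bf82}.
966d0db is not in that set, so it is not an ancestor of d76363a.

No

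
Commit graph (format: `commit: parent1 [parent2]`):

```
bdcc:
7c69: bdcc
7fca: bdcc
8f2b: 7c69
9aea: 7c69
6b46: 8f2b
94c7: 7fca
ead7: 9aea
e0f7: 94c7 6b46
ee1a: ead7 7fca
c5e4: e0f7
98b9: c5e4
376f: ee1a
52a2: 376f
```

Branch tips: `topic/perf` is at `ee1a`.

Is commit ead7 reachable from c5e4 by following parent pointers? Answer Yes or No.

Ancestors of c5e4: {6b46, 7c69, 7fca, 8f2b, 94c7, bdcc, c5e4, e0f7}.
ead7 is not in that set, so it is not an ancestor of c5e4.

No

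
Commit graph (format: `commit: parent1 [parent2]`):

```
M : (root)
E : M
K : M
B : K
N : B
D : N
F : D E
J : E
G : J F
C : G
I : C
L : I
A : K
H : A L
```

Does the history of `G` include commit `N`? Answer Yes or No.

Ancestors of G (commits reachable by following parents): {B, D, E, F, G, J, K, M, N}.
N is in that set, so it is an ancestor of G.

Yes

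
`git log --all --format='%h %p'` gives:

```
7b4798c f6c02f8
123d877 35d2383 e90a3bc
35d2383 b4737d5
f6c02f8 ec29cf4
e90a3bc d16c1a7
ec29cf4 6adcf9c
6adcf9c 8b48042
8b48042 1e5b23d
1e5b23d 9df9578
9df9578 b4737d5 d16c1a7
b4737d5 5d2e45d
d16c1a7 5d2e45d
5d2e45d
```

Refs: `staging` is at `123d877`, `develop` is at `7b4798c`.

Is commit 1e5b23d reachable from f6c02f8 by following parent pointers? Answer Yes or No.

Yes

Ancestors of f6c02f8 (commits reachable by following parents): {1e5b23d, 5d2e45d, 6adcf9c, 8b48042, 9df9578, b4737d5, d16c1a7, ec29cf4, f6c02f8}.
1e5b23d is in that set, so it is an ancestor of f6c02f8.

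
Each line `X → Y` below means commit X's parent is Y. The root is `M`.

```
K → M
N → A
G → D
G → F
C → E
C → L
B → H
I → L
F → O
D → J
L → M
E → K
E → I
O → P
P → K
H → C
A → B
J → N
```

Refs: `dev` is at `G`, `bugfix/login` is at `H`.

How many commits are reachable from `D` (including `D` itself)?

Walking parent pointers from D: reachable set = {A, B, C, D, E, H, I, J, K, L, M, N}.
That is 12 commits.

12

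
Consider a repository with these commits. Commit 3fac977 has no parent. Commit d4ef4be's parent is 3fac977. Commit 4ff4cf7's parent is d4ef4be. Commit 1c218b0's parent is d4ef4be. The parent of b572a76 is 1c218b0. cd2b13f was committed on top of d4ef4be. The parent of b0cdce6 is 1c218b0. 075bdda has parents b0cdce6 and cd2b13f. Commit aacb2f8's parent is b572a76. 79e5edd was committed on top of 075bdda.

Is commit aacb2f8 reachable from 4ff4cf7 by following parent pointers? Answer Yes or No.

Ancestors of 4ff4cf7: {3fac977, 4ff4cf7, d4ef4be}.
aacb2f8 is not in that set, so it is not an ancestor of 4ff4cf7.

No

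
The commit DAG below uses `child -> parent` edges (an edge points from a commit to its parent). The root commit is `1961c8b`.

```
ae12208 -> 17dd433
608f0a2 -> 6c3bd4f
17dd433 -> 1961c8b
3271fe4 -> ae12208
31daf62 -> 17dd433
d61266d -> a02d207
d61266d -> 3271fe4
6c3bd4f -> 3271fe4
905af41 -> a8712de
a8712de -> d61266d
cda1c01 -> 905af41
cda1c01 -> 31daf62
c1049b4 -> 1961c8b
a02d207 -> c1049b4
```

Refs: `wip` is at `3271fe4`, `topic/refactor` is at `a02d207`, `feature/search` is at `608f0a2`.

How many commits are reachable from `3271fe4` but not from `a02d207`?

3

Reachable from 3271fe4: {17dd433, 1961c8b, 3271fe4, ae12208}.
Reachable from a02d207: {1961c8b, a02d207, c1049b4}.
In 3271fe4's history but not a02d207's: {17dd433, 3271fe4, ae12208} — 3 commits.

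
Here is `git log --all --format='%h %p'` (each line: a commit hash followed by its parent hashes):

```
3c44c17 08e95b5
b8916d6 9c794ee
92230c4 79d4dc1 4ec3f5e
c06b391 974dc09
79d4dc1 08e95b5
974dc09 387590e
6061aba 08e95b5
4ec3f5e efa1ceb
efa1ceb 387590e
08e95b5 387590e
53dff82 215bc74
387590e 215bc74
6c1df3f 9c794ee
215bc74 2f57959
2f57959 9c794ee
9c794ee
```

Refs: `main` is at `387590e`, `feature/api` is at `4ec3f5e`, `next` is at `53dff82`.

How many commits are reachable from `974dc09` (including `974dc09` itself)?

Walking parent pointers from 974dc09: reachable set = {215bc74, 2f57959, 387590e, 974dc09, 9c794ee}.
That is 5 commits.

5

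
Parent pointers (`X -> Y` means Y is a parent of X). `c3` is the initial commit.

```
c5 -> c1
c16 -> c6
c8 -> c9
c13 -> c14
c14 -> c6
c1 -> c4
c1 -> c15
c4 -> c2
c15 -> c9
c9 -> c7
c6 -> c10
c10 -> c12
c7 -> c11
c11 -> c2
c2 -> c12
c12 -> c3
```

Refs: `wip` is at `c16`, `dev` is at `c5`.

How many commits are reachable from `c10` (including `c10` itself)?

3

Walking parent pointers from c10: reachable set = {c10, c12, c3}.
That is 3 commits.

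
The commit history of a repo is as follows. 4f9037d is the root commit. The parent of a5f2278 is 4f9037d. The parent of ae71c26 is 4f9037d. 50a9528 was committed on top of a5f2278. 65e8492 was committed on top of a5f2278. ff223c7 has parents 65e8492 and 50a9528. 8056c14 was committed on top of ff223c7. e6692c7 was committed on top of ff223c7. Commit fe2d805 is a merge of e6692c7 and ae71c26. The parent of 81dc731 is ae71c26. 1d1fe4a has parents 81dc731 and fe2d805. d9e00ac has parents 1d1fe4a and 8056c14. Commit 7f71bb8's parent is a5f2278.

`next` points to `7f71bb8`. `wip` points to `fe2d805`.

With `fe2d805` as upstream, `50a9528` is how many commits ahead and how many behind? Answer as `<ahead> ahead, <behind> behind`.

Reachable from 50a9528: {4f9037d, 50a9528, a5f2278}.
Reachable from fe2d805: {4f9037d, 50a9528, 65e8492, a5f2278, ae71c26, e6692c7, fe2d805, ff223c7}.
Only in 50a9528's history (ahead): {} — 0.
Only in fe2d805's history (behind): {65e8492, ae71c26, e6692c7, fe2d805, ff223c7} — 5.

0 ahead, 5 behind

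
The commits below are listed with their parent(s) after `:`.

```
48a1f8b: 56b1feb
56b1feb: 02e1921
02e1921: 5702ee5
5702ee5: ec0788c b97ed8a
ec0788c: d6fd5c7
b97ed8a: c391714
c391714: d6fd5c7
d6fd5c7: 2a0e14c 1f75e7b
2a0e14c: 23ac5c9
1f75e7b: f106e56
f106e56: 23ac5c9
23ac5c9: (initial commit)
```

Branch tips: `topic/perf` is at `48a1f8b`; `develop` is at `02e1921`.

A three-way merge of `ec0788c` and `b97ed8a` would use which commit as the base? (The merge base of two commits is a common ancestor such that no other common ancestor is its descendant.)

Ancestors of ec0788c: {1f75e7b, 23ac5c9, 2a0e14c, d6fd5c7, ec0788c, f106e56}.
Ancestors of b97ed8a: {1f75e7b, 23ac5c9, 2a0e14c, b97ed8a, c391714, d6fd5c7, f106e56}.
Common ancestors: {1f75e7b, 23ac5c9, 2a0e14c, d6fd5c7, f106e56}.
Among these, d6fd5c7 is not an ancestor of any other common ancestor — it is the merge base.

d6fd5c7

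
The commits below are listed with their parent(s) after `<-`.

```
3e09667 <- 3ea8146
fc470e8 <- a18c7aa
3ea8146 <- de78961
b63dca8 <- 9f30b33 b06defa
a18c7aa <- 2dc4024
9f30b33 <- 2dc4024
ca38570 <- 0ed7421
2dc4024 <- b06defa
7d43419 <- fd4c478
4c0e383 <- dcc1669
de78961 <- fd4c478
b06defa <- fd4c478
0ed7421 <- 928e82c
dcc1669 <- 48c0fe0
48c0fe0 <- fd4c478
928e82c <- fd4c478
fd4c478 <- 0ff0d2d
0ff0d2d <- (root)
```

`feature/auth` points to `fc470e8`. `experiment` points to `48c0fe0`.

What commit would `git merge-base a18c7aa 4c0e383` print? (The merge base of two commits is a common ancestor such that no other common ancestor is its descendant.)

Ancestors of a18c7aa: {0ff0d2d, 2dc4024, a18c7aa, b06defa, fd4c478}.
Ancestors of 4c0e383: {0ff0d2d, 48c0fe0, 4c0e383, dcc1669, fd4c478}.
Common ancestors: {0ff0d2d, fd4c478}.
Among these, fd4c478 is not an ancestor of any other common ancestor — it is the merge base.

fd4c478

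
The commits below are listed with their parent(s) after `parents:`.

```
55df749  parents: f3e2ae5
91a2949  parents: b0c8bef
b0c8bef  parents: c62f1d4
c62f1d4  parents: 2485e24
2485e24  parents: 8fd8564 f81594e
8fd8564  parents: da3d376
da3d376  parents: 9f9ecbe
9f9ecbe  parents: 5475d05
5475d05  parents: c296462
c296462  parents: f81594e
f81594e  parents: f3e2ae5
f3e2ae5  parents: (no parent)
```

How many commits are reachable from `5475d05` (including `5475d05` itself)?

4

Walking parent pointers from 5475d05: reachable set = {5475d05, c296462, f3e2ae5, f81594e}.
That is 4 commits.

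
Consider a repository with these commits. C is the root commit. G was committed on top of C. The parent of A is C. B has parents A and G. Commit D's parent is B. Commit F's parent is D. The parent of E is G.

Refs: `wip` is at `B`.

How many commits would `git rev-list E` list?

Walking parent pointers from E: reachable set = {C, E, G}.
That is 3 commits.

3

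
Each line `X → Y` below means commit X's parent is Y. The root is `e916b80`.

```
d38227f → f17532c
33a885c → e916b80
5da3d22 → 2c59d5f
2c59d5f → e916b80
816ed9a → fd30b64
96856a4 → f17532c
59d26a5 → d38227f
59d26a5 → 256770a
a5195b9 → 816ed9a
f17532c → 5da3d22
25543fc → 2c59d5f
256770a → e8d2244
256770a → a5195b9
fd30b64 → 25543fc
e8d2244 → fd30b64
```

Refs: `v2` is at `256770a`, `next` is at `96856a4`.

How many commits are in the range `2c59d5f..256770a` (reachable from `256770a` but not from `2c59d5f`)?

Reachable from 256770a: {25543fc, 256770a, 2c59d5f, 816ed9a, a5195b9, e8d2244, e916b80, fd30b64}.
Reachable from 2c59d5f: {2c59d5f, e916b80}.
In 256770a's history but not 2c59d5f's: {25543fc, 256770a, 816ed9a, a5195b9, e8d2244, fd30b64} — 6 commits.

6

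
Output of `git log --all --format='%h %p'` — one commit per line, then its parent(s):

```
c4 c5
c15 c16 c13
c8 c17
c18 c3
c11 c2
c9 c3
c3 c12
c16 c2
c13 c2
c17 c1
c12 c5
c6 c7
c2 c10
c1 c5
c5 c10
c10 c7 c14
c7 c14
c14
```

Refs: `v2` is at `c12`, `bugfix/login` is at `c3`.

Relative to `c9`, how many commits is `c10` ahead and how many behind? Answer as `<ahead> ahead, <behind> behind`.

0 ahead, 4 behind

Reachable from c10: {c10, c14, c7}.
Reachable from c9: {c10, c12, c14, c3, c5, c7, c9}.
Only in c10's history (ahead): {} — 0.
Only in c9's history (behind): {c12, c3, c5, c9} — 4.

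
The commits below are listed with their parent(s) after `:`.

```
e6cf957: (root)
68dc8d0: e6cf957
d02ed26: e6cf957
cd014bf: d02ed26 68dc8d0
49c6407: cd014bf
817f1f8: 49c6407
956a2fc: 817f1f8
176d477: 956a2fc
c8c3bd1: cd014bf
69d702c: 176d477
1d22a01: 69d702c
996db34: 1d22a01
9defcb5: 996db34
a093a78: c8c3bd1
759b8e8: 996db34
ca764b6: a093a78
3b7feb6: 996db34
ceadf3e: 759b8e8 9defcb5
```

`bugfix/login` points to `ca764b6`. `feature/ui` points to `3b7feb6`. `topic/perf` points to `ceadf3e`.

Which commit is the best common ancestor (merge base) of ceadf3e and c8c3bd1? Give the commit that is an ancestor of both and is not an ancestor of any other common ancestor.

Ancestors of ceadf3e: {176d477, 1d22a01, 49c6407, 68dc8d0, 69d702c, 759b8e8, 817f1f8, 956a2fc, 996db34, 9defcb5, cd014bf, ceadf3e, d02ed26, e6cf957}.
Ancestors of c8c3bd1: {68dc8d0, c8c3bd1, cd014bf, d02ed26, e6cf957}.
Common ancestors: {68dc8d0, cd014bf, d02ed26, e6cf957}.
Among these, cd014bf is not an ancestor of any other common ancestor — it is the merge base.

cd014bf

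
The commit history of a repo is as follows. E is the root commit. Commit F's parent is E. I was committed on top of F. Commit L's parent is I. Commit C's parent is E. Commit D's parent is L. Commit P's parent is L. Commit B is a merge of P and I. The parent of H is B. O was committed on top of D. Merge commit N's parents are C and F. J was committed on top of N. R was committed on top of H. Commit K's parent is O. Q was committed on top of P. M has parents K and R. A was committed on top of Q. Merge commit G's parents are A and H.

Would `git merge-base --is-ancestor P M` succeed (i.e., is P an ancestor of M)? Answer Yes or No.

Ancestors of M (commits reachable by following parents): {B, D, E, F, H, I, K, L, M, O, P, R}.
P is in that set, so it is an ancestor of M.

Yes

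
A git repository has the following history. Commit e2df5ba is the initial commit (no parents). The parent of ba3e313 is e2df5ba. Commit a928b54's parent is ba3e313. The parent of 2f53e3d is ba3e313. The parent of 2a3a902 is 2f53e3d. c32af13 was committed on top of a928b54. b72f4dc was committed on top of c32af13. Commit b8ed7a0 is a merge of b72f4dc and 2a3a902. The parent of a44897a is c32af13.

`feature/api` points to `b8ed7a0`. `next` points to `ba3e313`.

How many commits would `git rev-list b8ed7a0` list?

8

Walking parent pointers from b8ed7a0: reachable set = {2a3a902, 2f53e3d, a928b54, b72f4dc, b8ed7a0, ba3e313, c32af13, e2df5ba}.
That is 8 commits.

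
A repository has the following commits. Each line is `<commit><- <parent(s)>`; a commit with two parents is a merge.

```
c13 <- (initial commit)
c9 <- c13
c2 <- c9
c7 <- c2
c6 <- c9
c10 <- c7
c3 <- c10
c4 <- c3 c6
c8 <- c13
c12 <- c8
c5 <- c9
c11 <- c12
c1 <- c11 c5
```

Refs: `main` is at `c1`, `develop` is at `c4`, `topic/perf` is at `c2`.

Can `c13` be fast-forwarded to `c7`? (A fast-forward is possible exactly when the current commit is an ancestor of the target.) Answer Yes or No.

A fast-forward from c13 to c7 is possible iff c13 is an ancestor of c7.
Ancestors of c7: {c13, c2, c7, c9}.
c13 is among them, so fast-forward is possible.

Yes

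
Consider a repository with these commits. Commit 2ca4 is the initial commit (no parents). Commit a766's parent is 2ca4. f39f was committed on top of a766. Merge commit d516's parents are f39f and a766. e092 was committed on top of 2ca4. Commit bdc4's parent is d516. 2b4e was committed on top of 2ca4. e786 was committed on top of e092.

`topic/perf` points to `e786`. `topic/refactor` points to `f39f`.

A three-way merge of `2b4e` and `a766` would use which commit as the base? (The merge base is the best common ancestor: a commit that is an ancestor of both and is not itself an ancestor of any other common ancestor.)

2ca4

Ancestors of 2b4e: {2b4e, 2ca4}.
Ancestors of a766: {2ca4, a766}.
Common ancestors: {2ca4}.
The only common ancestor is 2ca4, so it is the merge base.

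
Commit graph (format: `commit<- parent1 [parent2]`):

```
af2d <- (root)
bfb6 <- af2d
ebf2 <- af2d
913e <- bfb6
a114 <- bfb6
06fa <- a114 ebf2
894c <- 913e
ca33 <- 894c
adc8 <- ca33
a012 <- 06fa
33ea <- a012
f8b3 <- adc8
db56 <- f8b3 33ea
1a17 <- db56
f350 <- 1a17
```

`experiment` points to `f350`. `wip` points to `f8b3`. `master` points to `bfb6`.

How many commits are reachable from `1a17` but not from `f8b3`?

7

Reachable from 1a17: {06fa, 1a17, 33ea, 894c, 913e, a012, a114, adc8, af2d, bfb6, ca33, db56, ebf2, f8b3}.
Reachable from f8b3: {894c, 913e, adc8, af2d, bfb6, ca33, f8b3}.
In 1a17's history but not f8b3's: {06fa, 1a17, 33ea, a012, a114, db56, ebf2} — 7 commits.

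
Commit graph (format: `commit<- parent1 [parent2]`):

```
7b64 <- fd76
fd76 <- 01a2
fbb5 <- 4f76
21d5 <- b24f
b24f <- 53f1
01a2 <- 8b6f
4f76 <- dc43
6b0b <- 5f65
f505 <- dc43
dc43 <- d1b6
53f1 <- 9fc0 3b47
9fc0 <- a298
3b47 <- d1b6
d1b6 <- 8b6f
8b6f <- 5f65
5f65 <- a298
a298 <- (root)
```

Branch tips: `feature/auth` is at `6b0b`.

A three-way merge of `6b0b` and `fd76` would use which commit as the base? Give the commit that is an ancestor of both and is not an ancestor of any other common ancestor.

Ancestors of 6b0b: {5f65, 6b0b, a298}.
Ancestors of fd76: {01a2, 5f65, 8b6f, a298, fd76}.
Common ancestors: {5f65, a298}.
Among these, 5f65 is not an ancestor of any other common ancestor — it is the merge base.

5f65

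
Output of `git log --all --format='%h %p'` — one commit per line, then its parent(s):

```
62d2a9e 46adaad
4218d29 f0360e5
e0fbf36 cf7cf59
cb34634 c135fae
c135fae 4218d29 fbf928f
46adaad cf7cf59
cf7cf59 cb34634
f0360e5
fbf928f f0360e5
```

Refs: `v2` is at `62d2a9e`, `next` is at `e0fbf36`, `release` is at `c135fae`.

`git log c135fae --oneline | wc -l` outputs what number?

Walking parent pointers from c135fae: reachable set = {4218d29, c135fae, f0360e5, fbf928f}.
That is 4 commits.

4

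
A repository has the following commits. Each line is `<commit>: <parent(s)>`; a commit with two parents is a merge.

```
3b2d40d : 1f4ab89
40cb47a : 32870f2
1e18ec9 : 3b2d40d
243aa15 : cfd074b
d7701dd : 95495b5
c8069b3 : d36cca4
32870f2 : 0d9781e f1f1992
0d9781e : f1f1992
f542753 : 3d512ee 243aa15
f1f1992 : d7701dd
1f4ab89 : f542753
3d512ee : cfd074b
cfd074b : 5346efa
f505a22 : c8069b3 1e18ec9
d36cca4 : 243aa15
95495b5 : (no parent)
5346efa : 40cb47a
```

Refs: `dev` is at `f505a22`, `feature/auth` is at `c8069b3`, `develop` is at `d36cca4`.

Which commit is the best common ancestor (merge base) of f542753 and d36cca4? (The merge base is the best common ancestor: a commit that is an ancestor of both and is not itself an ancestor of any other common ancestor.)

243aa15

Ancestors of f542753: {0d9781e, 243aa15, 32870f2, 3d512ee, 40cb47a, 5346efa, 95495b5, cfd074b, d7701dd, f1f1992, f542753}.
Ancestors of d36cca4: {0d9781e, 243aa15, 32870f2, 40cb47a, 5346efa, 95495b5, cfd074b, d36cca4, d7701dd, f1f1992}.
Common ancestors: {0d9781e, 243aa15, 32870f2, 40cb47a, 5346efa, 95495b5, cfd074b, d7701dd, f1f1992}.
Among these, 243aa15 is not an ancestor of any other common ancestor — it is the merge base.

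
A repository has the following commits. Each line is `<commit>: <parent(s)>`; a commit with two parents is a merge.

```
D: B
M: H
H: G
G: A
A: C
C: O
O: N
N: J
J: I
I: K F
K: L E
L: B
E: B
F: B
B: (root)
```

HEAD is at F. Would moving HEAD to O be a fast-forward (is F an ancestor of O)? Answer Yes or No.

Yes

A fast-forward from F to O is possible iff F is an ancestor of O.
Ancestors of O: {B, E, F, I, J, K, L, N, O}.
F is among them, so fast-forward is possible.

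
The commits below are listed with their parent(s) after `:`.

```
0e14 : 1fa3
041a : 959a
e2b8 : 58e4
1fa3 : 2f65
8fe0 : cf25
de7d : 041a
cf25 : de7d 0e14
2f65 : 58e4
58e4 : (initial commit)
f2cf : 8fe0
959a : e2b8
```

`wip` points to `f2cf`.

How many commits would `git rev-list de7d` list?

Walking parent pointers from de7d: reachable set = {041a, 58e4, 959a, de7d, e2b8}.
That is 5 commits.

5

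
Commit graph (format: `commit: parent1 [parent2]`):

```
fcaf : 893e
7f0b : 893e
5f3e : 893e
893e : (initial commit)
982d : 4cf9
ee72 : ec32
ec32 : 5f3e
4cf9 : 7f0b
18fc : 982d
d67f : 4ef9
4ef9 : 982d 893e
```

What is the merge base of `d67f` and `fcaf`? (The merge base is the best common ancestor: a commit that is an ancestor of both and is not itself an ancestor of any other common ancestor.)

Ancestors of d67f: {4cf9, 4ef9, 7f0b, 893e, 982d, d67f}.
Ancestors of fcaf: {893e, fcaf}.
Common ancestors: {893e}.
The only common ancestor is 893e, so it is the merge base.

893e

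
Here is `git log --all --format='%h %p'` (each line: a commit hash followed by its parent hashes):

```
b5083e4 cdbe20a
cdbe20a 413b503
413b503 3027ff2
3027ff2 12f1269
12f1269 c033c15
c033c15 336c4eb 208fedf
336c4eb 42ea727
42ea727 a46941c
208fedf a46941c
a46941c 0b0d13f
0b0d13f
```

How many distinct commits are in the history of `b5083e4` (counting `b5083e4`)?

Walking parent pointers from b5083e4: reachable set = {0b0d13f, 12f1269, 208fedf, 3027ff2, 336c4eb, 413b503, 42ea727, a46941c, b5083e4, c033c15, cdbe20a}.
That is 11 commits.

11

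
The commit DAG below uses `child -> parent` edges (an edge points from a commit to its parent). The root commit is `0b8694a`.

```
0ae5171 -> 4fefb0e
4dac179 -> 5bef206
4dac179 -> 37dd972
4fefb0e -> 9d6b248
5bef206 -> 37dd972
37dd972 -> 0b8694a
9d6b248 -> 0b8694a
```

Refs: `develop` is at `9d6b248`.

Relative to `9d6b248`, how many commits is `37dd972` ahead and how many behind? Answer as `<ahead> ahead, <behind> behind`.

1 ahead, 1 behind

Reachable from 37dd972: {0b8694a, 37dd972}.
Reachable from 9d6b248: {0b8694a, 9d6b248}.
Only in 37dd972's history (ahead): {37dd972} — 1.
Only in 9d6b248's history (behind): {9d6b248} — 1.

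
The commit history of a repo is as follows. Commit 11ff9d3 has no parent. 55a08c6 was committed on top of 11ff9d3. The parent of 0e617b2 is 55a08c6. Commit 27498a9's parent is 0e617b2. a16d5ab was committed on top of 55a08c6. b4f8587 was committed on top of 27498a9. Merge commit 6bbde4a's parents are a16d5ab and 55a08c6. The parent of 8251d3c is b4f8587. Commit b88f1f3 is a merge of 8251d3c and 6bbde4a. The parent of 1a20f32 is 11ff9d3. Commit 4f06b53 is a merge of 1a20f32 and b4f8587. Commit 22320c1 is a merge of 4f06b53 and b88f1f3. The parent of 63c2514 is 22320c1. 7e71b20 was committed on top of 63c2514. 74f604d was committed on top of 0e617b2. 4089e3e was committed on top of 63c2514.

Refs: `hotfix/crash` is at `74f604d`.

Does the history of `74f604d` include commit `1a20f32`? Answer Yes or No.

Ancestors of 74f604d: {0e617b2, 11ff9d3, 55a08c6, 74f604d}.
1a20f32 is not in that set, so it is not an ancestor of 74f604d.

No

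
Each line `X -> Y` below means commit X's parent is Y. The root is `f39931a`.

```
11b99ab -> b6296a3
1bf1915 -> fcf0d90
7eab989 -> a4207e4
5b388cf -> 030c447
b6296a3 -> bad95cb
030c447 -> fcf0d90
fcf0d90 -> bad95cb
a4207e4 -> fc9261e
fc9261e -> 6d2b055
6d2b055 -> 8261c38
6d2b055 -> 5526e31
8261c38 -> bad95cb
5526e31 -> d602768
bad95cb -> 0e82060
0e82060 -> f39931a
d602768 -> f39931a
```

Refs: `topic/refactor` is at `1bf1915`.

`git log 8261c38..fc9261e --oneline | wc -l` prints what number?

Reachable from fc9261e: {0e82060, 5526e31, 6d2b055, 8261c38, bad95cb, d602768, f39931a, fc9261e}.
Reachable from 8261c38: {0e82060, 8261c38, bad95cb, f39931a}.
In fc9261e's history but not 8261c38's: {5526e31, 6d2b055, d602768, fc9261e} — 4 commits.

4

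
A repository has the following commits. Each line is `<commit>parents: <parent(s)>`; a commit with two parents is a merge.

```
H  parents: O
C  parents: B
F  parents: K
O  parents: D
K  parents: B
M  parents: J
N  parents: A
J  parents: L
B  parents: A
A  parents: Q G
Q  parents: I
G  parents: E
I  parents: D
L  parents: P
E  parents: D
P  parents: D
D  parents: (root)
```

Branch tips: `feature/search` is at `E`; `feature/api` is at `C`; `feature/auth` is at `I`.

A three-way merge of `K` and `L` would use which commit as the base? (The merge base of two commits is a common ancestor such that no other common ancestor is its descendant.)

Ancestors of K: {A, B, D, E, G, I, K, Q}.
Ancestors of L: {D, L, P}.
Common ancestors: {D}.
The only common ancestor is D, so it is the merge base.

D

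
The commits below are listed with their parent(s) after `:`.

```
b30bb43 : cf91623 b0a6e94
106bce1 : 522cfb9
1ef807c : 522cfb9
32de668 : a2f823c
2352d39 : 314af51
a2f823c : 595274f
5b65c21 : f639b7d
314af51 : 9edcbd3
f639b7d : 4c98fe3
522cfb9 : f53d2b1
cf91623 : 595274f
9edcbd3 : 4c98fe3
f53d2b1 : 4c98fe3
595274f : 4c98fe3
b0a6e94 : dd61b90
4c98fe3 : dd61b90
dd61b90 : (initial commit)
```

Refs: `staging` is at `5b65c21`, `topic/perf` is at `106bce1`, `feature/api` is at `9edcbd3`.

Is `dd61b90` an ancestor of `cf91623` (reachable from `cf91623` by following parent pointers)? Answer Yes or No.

Ancestors of cf91623 (commits reachable by following parents): {4c98fe3, 595274f, cf91623, dd61b90}.
dd61b90 is in that set, so it is an ancestor of cf91623.

Yes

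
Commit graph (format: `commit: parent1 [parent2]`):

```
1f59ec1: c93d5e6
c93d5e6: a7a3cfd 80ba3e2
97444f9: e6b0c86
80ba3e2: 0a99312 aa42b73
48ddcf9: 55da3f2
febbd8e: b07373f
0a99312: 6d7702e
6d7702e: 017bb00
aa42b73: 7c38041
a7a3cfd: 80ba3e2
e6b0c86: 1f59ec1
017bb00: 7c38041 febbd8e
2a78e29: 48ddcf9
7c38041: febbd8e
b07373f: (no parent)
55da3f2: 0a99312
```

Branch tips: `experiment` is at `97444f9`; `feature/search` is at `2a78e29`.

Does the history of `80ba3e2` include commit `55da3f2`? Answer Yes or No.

No

Ancestors of 80ba3e2: {017bb00, 0a99312, 6d7702e, 7c38041, 80ba3e2, aa42b73, b07373f, febbd8e}.
55da3f2 is not in that set, so it is not an ancestor of 80ba3e2.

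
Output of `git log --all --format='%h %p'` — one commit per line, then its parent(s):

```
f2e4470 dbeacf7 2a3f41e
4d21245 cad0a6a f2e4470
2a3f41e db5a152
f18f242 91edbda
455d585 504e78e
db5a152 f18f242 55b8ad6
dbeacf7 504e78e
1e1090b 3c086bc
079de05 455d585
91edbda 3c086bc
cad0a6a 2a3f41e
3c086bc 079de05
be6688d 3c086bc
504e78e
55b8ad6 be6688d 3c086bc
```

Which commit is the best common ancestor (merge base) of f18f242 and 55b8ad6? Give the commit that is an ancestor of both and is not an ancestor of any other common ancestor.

Ancestors of f18f242: {079de05, 3c086bc, 455d585, 504e78e, 91edbda, f18f242}.
Ancestors of 55b8ad6: {079de05, 3c086bc, 455d585, 504e78e, 55b8ad6, be6688d}.
Common ancestors: {079de05, 3c086bc, 455d585, 504e78e}.
Among these, 3c086bc is not an ancestor of any other common ancestor — it is the merge base.

3c086bc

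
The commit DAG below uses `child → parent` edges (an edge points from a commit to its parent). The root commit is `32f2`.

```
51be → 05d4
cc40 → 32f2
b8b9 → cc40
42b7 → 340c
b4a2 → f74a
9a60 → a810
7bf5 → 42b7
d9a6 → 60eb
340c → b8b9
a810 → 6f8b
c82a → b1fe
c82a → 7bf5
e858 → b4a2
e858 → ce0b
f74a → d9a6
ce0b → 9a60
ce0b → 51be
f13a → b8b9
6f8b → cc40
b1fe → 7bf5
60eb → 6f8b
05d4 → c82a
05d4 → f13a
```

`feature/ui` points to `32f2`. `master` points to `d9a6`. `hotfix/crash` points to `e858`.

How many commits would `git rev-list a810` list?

Walking parent pointers from a810: reachable set = {32f2, 6f8b, a810, cc40}.
That is 4 commits.

4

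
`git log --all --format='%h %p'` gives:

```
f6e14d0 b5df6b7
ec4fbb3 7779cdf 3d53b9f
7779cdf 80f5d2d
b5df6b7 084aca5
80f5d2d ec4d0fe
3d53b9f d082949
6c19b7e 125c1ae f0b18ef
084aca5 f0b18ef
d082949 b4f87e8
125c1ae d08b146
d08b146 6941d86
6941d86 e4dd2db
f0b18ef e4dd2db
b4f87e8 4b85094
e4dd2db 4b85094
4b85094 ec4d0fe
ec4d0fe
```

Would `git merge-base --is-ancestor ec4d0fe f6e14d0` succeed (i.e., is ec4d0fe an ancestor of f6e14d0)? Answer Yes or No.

Yes

Ancestors of f6e14d0 (commits reachable by following parents): {084aca5, 4b85094, b5df6b7, e4dd2db, ec4d0fe, f0b18ef, f6e14d0}.
ec4d0fe is in that set, so it is an ancestor of f6e14d0.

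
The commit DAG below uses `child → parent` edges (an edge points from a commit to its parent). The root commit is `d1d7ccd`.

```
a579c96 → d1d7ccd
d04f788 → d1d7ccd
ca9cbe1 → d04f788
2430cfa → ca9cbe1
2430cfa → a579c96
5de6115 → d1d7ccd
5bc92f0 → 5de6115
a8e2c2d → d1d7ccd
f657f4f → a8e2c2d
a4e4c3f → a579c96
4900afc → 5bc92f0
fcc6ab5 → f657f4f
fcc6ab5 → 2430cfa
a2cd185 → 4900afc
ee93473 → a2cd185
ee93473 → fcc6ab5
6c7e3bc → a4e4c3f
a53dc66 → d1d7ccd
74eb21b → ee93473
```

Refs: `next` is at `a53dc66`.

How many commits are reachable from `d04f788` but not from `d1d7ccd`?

Reachable from d04f788: {d04f788, d1d7ccd}.
Reachable from d1d7ccd: {d1d7ccd}.
In d04f788's history but not d1d7ccd's: {d04f788} — 1 commit.

1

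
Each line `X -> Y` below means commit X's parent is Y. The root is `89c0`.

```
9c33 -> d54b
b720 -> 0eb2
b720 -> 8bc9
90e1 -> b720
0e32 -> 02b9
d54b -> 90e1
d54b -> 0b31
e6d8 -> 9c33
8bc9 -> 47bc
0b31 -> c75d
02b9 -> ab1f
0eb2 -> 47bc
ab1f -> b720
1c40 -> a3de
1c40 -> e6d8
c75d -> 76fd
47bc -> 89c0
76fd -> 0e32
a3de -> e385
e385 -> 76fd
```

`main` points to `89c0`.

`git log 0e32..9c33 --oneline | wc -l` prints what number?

6

Reachable from 9c33: {02b9, 0b31, 0e32, 0eb2, 47bc, 76fd, 89c0, 8bc9, 90e1, 9c33, ab1f, b720, c75d, d54b}.
Reachable from 0e32: {02b9, 0e32, 0eb2, 47bc, 89c0, 8bc9, ab1f, b720}.
In 9c33's history but not 0e32's: {0b31, 76fd, 90e1, 9c33, c75d, d54b} — 6 commits.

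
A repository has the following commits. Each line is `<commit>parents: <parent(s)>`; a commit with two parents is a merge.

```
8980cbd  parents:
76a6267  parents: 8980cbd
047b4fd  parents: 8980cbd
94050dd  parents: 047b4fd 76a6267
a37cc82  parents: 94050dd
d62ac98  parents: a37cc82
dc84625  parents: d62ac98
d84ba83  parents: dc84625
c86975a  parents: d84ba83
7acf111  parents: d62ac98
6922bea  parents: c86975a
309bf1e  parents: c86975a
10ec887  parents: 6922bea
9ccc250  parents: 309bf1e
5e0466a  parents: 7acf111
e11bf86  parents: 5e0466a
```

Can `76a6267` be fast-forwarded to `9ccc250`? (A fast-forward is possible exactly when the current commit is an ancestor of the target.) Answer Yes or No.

A fast-forward from 76a6267 to 9ccc250 is possible iff 76a6267 is an ancestor of 9ccc250.
Ancestors of 9ccc250: {047b4fd, 309bf1e, 76a6267, 8980cbd, 94050dd, 9ccc250, a37cc82, c86975a, d62ac98, d84ba83, dc84625}.
76a6267 is among them, so fast-forward is possible.

Yes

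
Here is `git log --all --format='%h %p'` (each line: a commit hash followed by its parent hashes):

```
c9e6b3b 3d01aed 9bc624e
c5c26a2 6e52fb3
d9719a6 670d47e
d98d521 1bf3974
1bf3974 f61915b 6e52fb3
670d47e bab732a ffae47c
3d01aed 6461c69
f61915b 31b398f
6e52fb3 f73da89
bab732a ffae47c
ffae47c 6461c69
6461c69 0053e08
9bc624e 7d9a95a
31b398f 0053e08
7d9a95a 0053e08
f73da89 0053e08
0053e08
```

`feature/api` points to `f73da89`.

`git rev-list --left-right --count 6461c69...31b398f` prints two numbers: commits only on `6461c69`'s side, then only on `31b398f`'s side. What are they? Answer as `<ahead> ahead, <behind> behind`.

1 ahead, 1 behind

Reachable from 6461c69: {0053e08, 6461c69}.
Reachable from 31b398f: {0053e08, 31b398f}.
Only in 6461c69's history (ahead): {6461c69} — 1.
Only in 31b398f's history (behind): {31b398f} — 1.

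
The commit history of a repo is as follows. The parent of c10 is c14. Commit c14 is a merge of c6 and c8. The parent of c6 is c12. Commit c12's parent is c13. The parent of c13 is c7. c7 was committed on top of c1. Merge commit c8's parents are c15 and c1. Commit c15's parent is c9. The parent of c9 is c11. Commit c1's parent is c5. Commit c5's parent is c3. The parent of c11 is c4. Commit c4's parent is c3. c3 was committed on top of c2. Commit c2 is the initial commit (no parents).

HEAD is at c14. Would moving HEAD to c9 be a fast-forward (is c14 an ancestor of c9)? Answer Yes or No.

No

A fast-forward from c14 to c9 is possible iff c14 is an ancestor of c9.
Ancestors of c9: {c11, c2, c3, c4, c9}.
c14 is not among them, so fast-forward is not possible.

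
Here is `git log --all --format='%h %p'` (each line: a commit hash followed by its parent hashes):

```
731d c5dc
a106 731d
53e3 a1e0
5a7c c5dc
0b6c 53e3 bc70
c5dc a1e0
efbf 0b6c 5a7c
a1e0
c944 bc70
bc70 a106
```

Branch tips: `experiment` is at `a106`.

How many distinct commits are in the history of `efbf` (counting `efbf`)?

Walking parent pointers from efbf: reachable set = {0b6c, 53e3, 5a7c, 731d, a106, a1e0, bc70, c5dc, efbf}.
That is 9 commits.

9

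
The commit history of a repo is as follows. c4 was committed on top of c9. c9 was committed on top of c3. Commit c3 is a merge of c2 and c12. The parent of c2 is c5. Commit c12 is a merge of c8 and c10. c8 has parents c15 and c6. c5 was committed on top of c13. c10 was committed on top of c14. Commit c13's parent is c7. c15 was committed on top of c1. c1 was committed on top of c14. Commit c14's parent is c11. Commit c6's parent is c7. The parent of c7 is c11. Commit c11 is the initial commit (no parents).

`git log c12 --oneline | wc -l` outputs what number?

9

Walking parent pointers from c12: reachable set = {c1, c10, c11, c12, c14, c15, c6, c7, c8}.
That is 9 commits.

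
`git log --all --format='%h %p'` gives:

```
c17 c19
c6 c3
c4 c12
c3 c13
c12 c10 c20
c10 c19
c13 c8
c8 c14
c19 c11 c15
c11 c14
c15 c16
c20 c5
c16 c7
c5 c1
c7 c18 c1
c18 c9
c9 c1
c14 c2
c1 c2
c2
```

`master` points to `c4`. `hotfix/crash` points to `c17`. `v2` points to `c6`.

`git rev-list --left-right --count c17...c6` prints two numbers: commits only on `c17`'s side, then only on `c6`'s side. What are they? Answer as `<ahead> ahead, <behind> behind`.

Reachable from c17: {c1, c11, c14, c15, c16, c17, c18, c19, c2, c7, c9}.
Reachable from c6: {c13, c14, c2, c3, c6, c8}.
Only in c17's history (ahead): {c1, c11, c15, c16, c17, c18, c19, c7, c9} — 9.
Only in c6's history (behind): {c13, c3, c6, c8} — 4.

9 ahead, 4 behind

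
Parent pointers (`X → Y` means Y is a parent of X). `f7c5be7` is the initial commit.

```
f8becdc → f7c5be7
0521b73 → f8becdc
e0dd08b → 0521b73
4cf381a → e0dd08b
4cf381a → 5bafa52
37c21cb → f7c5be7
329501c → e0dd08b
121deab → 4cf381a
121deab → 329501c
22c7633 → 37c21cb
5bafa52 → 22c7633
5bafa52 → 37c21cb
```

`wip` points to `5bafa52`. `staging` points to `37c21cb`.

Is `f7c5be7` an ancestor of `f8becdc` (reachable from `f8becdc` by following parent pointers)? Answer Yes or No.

Ancestors of f8becdc (commits reachable by following parents): {f7c5be7, f8becdc}.
f7c5be7 is in that set, so it is an ancestor of f8becdc.

Yes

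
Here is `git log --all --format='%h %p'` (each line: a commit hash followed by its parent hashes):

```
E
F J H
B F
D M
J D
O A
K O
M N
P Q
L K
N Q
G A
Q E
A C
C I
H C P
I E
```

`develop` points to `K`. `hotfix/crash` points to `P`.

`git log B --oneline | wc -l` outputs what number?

Walking parent pointers from B: reachable set = {B, C, D, E, F, H, I, J, M, N, P, Q}.
That is 12 commits.

12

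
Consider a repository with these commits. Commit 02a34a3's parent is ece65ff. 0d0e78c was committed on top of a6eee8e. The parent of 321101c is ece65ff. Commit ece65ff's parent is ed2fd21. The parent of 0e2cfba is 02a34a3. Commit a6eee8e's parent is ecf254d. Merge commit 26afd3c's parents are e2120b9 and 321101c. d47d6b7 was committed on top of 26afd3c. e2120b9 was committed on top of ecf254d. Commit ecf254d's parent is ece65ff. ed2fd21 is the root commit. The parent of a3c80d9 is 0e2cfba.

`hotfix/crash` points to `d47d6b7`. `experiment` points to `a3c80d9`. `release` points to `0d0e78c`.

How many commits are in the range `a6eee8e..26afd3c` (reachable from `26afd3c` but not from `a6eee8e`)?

Reachable from 26afd3c: {26afd3c, 321101c, e2120b9, ece65ff, ecf254d, ed2fd21}.
Reachable from a6eee8e: {a6eee8e, ece65ff, ecf254d, ed2fd21}.
In 26afd3c's history but not a6eee8e's: {26afd3c, 321101c, e2120b9} — 3 commits.

3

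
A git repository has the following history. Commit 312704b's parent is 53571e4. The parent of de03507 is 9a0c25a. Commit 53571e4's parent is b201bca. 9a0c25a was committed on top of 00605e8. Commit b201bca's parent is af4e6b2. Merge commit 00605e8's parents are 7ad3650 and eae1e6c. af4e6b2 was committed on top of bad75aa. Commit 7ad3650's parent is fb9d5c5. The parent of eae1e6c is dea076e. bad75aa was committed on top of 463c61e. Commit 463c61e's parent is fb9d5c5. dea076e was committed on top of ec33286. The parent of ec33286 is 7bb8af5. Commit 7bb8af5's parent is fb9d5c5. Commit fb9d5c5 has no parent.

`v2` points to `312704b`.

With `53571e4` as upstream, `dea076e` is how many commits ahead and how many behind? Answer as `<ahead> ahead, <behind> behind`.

Reachable from dea076e: {7bb8af5, dea076e, ec33286, fb9d5c5}.
Reachable from 53571e4: {463c61e, 53571e4, af4e6b2, b201bca, bad75aa, fb9d5c5}.
Only in dea076e's history (ahead): {7bb8af5, dea076e, ec33286} — 3.
Only in 53571e4's history (behind): {463c61e, 53571e4, af4e6b2, b201bca, bad75aa} — 5.

3 ahead, 5 behind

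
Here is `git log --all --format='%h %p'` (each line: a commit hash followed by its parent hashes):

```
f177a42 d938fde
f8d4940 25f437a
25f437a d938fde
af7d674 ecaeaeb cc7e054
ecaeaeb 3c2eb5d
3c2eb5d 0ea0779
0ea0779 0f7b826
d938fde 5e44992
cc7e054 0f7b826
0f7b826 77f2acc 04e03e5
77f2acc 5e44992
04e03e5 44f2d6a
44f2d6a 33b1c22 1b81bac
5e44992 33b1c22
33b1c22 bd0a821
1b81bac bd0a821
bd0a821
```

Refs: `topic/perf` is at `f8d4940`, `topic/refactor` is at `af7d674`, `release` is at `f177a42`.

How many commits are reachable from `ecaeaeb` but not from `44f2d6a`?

Reachable from ecaeaeb: {04e03e5, 0ea0779, 0f7b826, 1b81bac, 33b1c22, 3c2eb5d, 44f2d6a, 5e44992, 77f2acc, bd0a821, ecaeaeb}.
Reachable from 44f2d6a: {1b81bac, 33b1c22, 44f2d6a, bd0a821}.
In ecaeaeb's history but not 44f2d6a's: {04e03e5, 0ea0779, 0f7b826, 3c2eb5d, 5e44992, 77f2acc, ecaeaeb} — 7 commits.

7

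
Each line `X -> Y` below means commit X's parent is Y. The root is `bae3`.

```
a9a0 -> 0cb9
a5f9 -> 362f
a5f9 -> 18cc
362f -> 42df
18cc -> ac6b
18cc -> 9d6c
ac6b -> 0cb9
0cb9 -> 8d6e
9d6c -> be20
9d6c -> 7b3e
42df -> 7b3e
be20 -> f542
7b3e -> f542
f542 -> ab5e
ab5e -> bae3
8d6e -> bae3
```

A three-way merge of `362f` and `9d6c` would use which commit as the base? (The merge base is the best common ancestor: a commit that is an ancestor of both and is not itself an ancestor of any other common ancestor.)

7b3e

Ancestors of 362f: {362f, 42df, 7b3e, ab5e, bae3, f542}.
Ancestors of 9d6c: {7b3e, 9d6c, ab5e, bae3, be20, f542}.
Common ancestors: {7b3e, ab5e, bae3, f542}.
Among these, 7b3e is not an ancestor of any other common ancestor — it is the merge base.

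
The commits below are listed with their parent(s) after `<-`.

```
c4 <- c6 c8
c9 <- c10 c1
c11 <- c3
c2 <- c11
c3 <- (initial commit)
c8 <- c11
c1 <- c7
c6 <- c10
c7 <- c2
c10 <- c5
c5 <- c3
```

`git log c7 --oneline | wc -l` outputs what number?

4

Walking parent pointers from c7: reachable set = {c11, c2, c3, c7}.
That is 4 commits.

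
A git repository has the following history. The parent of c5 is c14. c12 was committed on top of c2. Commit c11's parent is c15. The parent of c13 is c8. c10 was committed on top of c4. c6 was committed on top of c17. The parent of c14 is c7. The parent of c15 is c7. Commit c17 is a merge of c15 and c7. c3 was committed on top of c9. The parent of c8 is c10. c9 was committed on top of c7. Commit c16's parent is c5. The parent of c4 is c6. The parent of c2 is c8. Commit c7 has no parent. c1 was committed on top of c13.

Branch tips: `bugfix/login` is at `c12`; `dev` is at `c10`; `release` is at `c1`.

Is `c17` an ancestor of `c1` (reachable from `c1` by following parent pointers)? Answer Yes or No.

Yes

Ancestors of c1 (commits reachable by following parents): {c1, c10, c13, c15, c17, c4, c6, c7, c8}.
c17 is in that set, so it is an ancestor of c1.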